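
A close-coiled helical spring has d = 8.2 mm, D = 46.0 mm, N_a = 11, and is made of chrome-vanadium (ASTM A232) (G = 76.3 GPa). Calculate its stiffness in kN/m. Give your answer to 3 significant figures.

40.3 kN/m

k = Gd⁴/(8D³N_a) = (76.3×10³ × 8.2⁴) / (8 × 46.0³ × 11)
  = 3.44969e+08 / 8.56557e+06 = 40.274 N/mm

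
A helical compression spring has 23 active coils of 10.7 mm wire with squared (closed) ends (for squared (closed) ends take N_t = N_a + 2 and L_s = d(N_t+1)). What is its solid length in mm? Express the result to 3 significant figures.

278 mm

squared (closed) ends: N_t = N_a + 2 = 23 + 2 = 25
L_s = d·(N_t+1) = 10.7 × 26 = 278.2 mm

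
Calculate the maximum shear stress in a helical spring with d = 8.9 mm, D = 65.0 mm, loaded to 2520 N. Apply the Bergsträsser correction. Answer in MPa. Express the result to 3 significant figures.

705 MPa

Spring index C = D/d = 65.0/8.9 = 7.3034
K_B = (4C+2)/(4C−3) = 31.213/26.213 = 1.1907
τ₀ = 8FD/(πd³) = 8·2520·65.0/(π·8.9³) = 1.3104e+06/2214.7 = 591.68 MPa
τ_max = K·τ₀ = 1.1907 × 591.68 = 704.53 MPa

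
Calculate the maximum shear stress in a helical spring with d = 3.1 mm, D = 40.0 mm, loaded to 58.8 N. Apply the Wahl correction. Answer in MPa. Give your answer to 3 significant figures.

Spring index C = D/d = 40.0/3.1 = 12.9032
K_W = (4C−1)/(4C−4) + 0.615/C = 50.613/47.613 + 0.0477 = 1.1107
τ₀ = 8FD/(πd³) = 8·58.8·40.0/(π·3.1³) = 18816/93.591 = 201.04 MPa
τ_max = K·τ₀ = 1.1107 × 201.04 = 223.29 MPa

223 MPa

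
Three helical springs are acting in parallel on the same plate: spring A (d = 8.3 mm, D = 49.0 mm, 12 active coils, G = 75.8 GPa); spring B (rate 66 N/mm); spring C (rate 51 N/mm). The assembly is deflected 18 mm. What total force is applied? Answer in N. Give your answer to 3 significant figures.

2680 N

k_A = Gd⁴/(8D³N_a) = (75.8×10³)(8.3⁴)/(8·49.0³·12) = 31.851 N/mm
Parallel: k_eq = 31.851 + 66 + 51 = 148.85 N/mm
F = k_eq·δ = 148.85·18 = 2679.3 N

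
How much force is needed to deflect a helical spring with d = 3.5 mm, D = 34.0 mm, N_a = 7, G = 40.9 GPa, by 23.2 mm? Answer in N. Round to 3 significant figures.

k = Gd⁴/(8D³N_a) = (40.9×10³)(3.5⁴)/(8·34.0³·7) = 2.7885 N/mm
F = k·δ = 2.7885 × 23.2 = 64.693 N

64.7 N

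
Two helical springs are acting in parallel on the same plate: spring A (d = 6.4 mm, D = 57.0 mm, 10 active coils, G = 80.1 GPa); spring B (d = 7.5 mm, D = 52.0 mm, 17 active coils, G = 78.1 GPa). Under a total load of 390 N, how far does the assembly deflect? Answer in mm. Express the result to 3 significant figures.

17.7 mm

k_A = Gd⁴/(8D³N_a) = (80.1×10³)(6.4⁴)/(8·57.0³·10) = 9.0706 N/mm
k_B = Gd⁴/(8D³N_a) = (78.1×10³)(7.5⁴)/(8·52.0³·17) = 12.923 N/mm
Parallel: k_eq = 9.0706 + 12.923 = 21.993 N/mm
δ = F/k_eq = 390/21.993 = 17.733 mm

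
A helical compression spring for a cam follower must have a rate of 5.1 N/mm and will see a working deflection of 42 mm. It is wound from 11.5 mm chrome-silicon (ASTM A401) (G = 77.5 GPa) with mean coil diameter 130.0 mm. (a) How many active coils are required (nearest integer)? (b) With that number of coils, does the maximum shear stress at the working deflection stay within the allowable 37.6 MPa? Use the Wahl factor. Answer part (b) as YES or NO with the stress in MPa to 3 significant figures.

(a) 15 coils; (b) NO, τ_max = 53.0 MPa

N_a = Gd⁴/(8D³k) = (77.5×10³)(11.5⁴)/(8·130.0³·5.1) = 15.12 → N_a = 15
Actual rate k = Gd⁴/(8D³·15) = 5.1414 N/mm
Working load F = kδ = 5.1414·42 = 215.94 N
C = 130.0/11.5 = 11.3043; K_W = (4C−1)/(4C−4)+0.615/C = 1.1272
τ_max = K_W·8FD/(πd³) = 1.1272·47.003 = 52.981 MPa
τ_max > 37.6 MPa → exceeds allowable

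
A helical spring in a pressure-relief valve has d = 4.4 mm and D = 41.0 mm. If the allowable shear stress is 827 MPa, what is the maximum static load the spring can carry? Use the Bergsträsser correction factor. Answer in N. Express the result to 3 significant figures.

589 N

C = D/d = 41.0/4.4 = 9.3182
K_B = (4C+2)/(4C−3) = 39.273/34.273 = 1.1459
τ_max = K·8FD/(πd³) → F_max = τ_allow·πd³/(8DK)
F_max = 827·π·4.4³/(8·41.0·1.1459) = 2.2132e+05/375.85 = 588.84 N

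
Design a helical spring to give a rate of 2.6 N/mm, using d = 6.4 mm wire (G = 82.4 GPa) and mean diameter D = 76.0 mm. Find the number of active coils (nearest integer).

15

N_a = Gd⁴/(8D³k) = (82.4×10³ × 6.4⁴)/(8 × 76.0³ × 2.6)
    = 1.38244e+08 / 9.1307e+06 = 15.14 → 15 coils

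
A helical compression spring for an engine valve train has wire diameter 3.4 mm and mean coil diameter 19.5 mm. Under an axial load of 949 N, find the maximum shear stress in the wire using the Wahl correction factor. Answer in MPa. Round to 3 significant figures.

1520 MPa

Spring index C = D/d = 19.5/3.4 = 5.7353
K_W = (4C−1)/(4C−4) + 0.615/C = 21.941/18.941 + 0.1072 = 1.2656
τ₀ = 8FD/(πd³) = 8·949·19.5/(π·3.4³) = 148044/123.48 = 1199 MPa
τ_max = K·τ₀ = 1.2656 × 1199 = 1517.4 MPa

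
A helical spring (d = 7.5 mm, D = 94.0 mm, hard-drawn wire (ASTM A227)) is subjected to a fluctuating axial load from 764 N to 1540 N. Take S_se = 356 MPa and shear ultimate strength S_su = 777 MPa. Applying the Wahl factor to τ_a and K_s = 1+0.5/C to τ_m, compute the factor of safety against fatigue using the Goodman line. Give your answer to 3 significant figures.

0.639

C = D/d = 94.0/7.5 = 12.5333; K_W = (4C−1)/(4C−4)+0.615/C = 1.1141; K_s = 1+0.5/C = 1.0399
F_a = (F_max−F_min)/2 = 388 N; F_m = (F_max+F_min)/2 = 1152 N
τ_a = K_W·8F_aD/(πd³) = 1.1141 × 220.15 = 245.27 MPa
τ_m = K_s·8F_mD/(πd³) = 1.0399 × 653.64 = 679.71 MPa
Goodman: 1/n_f = τ_a/S_se + τ_m/S_su = 245.27/356 + 679.71/777 = 0.68895 + 0.87479 = 1.5637
n_f = 1/1.5637 = 0.6395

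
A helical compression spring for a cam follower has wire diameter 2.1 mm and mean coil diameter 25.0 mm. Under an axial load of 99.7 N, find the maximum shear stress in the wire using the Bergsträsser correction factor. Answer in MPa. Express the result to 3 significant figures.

Spring index C = D/d = 25.0/2.1 = 11.9048
K_B = (4C+2)/(4C−3) = 49.619/44.619 = 1.1121
τ₀ = 8FD/(πd³) = 8·99.7·25.0/(π·2.1³) = 19940/29.094 = 685.36 MPa
τ_max = K·τ₀ = 1.1121 × 685.36 = 762.16 MPa

762 MPa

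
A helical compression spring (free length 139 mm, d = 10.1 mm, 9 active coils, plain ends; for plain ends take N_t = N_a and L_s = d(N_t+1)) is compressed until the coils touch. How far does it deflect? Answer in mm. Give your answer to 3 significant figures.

38.0 mm

N_t = 9; L_s = 10.1·10 = 101 mm
δ_solid = L₀ − L_s = 139 − 101 = 38 mm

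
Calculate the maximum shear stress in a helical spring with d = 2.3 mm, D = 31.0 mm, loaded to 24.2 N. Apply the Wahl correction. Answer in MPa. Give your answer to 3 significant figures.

Spring index C = D/d = 31.0/2.3 = 13.4783
K_W = (4C−1)/(4C−4) + 0.615/C = 52.913/49.913 + 0.0456 = 1.1057
τ₀ = 8FD/(πd³) = 8·24.2·31.0/(π·2.3³) = 6001.6/38.224 = 157.01 MPa
τ_max = K·τ₀ = 1.1057 × 157.01 = 173.61 MPa

174 MPa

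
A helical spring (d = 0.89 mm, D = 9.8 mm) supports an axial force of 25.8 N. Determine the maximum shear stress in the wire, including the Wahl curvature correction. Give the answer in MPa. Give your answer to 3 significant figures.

Spring index C = D/d = 9.8/0.89 = 11.0112
K_W = (4C−1)/(4C−4) + 0.615/C = 43.045/40.045 + 0.0559 = 1.1308
τ₀ = 8FD/(πd³) = 8·25.8·9.8/(π·0.89³) = 2022.72/2.2147 = 913.31 MPa
τ_max = K·τ₀ = 1.1308 × 913.31 = 1032.7 MPa

1030 MPa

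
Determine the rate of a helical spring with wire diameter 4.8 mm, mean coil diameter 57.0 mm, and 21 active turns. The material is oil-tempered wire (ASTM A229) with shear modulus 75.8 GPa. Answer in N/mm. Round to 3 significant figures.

k = Gd⁴/(8D³N_a) = (75.8×10³ × 4.8⁴) / (8 × 57.0³ × 21)
  = 4.02378e+07 / 3.11124e+07 = 1.2933 N/mm

1.29 N/mm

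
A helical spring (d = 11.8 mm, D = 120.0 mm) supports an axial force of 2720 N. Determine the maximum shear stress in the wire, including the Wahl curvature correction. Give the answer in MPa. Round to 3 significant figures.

Spring index C = D/d = 120.0/11.8 = 10.1695
K_W = (4C−1)/(4C−4) + 0.615/C = 39.678/36.678 + 0.0605 = 1.1423
τ₀ = 8FD/(πd³) = 8·2720·120.0/(π·11.8³) = 2.6112e+06/5161.7 = 505.88 MPa
τ_max = K·τ₀ = 1.1423 × 505.88 = 577.85 MPa

578 MPa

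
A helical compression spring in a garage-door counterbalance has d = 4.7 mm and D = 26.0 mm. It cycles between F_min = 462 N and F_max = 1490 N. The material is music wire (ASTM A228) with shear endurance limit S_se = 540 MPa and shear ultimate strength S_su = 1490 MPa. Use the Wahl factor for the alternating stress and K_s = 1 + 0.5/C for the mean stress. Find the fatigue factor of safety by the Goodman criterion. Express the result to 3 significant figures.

0.813

C = D/d = 26.0/4.7 = 5.5319; K_W = (4C−1)/(4C−4)+0.615/C = 1.2767; K_s = 1+0.5/C = 1.0904
F_a = (F_max−F_min)/2 = 514 N; F_m = (F_max+F_min)/2 = 976 N
τ_a = K_W·8F_aD/(πd³) = 1.2767 × 327.78 = 418.47 MPa
τ_m = K_s·8F_mD/(πd³) = 1.0904 × 622.4 = 678.66 MPa
Goodman: 1/n_f = τ_a/S_se + τ_m/S_su = 418.47/540 + 678.66/1490 = 0.77494 + 0.45547 = 1.2304
n_f = 1/1.2304 = 0.8127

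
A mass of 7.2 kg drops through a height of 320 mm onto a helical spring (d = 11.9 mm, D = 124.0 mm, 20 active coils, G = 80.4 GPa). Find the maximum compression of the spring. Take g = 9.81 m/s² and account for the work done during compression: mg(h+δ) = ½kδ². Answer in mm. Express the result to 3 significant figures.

107 mm

k = Gd⁴/(8D³N_a) = (80.4×10³)(11.9⁴)/(8·124.0³·20) = 5.2852 N/mm
W = mg = 7.2 × 9.81 = 70.632 N
½kδ² − Wδ − Wh = 0 → δ = (W + √(W² + 2kWh))/k
δ = (70.632 + √(4988.9 + 238913))/5.2852 = (70.632 + 493.86)/5.2852 = 106.81 mm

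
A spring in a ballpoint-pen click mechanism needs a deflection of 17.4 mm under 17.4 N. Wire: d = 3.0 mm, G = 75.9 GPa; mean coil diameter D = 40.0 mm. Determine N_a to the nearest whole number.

12

Required rate k = F/δ = 17.4/17.4 = 1 N/mm
N_a = Gd⁴/(8D³k) = (75.9×10³ × 3.0⁴)/(8 × 40.0³ × 1)
    = 6.1479e+06 / 512000 = 12.01 → 12 coils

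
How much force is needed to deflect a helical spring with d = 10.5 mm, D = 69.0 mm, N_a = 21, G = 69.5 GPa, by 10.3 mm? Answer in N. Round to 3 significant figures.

k = Gd⁴/(8D³N_a) = (69.5×10³)(10.5⁴)/(8·69.0³·21) = 15.307 N/mm
F = k·δ = 15.307 × 10.3 = 157.66 N

158 N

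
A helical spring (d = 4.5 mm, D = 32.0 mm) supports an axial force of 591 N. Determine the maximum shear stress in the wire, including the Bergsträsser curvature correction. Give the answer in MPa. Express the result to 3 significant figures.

632 MPa

Spring index C = D/d = 32.0/4.5 = 7.1111
K_B = (4C+2)/(4C−3) = 30.444/25.444 = 1.1965
τ₀ = 8FD/(πd³) = 8·591·32.0/(π·4.5³) = 151296/286.28 = 528.49 MPa
τ_max = K·τ₀ = 1.1965 × 528.49 = 632.35 MPa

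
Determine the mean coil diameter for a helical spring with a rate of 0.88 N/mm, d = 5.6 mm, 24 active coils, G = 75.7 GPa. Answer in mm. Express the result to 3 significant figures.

76.1 mm

D = (Gd⁴/(8N_a·k))^(1/3) = (75.7×10³·5.6⁴/(8·24·0.88))^(1/3)
  = (440620)^(1/3) = 76.0948 mm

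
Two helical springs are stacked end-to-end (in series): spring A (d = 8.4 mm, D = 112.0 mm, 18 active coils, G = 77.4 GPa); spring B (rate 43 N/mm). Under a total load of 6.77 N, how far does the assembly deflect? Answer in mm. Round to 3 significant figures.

k_A = Gd⁴/(8D³N_a) = (77.4×10³)(8.4⁴)/(8·112.0³·18) = 1.9048 N/mm
Series: 1/k_eq = 1/1.9048 + 1/43 = 0.54825; k_eq = 1.824 N/mm
δ = F/k_eq = 6.77/1.824 = 3.7117 mm

3.71 mm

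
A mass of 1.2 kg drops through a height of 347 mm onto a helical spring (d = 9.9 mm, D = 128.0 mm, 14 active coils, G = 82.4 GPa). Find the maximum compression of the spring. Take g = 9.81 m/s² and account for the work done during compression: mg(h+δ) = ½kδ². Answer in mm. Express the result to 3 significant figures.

52.9 mm

k = Gd⁴/(8D³N_a) = (82.4×10³)(9.9⁴)/(8·128.0³·14) = 3.3699 N/mm
W = mg = 1.2 × 9.81 = 11.772 N
½kδ² − Wδ − Wh = 0 → δ = (W + √(W² + 2kWh))/k
δ = (11.772 + √(138.58 + 27531.5))/3.3699 = (11.772 + 166.34)/3.3699 = 52.854 mm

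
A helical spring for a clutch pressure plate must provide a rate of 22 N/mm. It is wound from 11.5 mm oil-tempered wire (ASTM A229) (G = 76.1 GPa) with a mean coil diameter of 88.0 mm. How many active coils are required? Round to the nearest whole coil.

N_a = Gd⁴/(8D³k) = (76.1×10³ × 11.5⁴)/(8 × 88.0³ × 22)
    = 1.33099e+09 / 1.19939e+08 = 11.1 → 11 coils

11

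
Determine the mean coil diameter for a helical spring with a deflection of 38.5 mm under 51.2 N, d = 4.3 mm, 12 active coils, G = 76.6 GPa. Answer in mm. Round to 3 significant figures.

Required rate k = F/δ = 51.2/38.5 = 1.3299 N/mm
D = (Gd⁴/(8N_a·k))^(1/3) = (76.6×10³·4.3⁴/(8·12·1.3299))^(1/3)
  = (205127)^(1/3) = 58.9758 mm

59.0 mm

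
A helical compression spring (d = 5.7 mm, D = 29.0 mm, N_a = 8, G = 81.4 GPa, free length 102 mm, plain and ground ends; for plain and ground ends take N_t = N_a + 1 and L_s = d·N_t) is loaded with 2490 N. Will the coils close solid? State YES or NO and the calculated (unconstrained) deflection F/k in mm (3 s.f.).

NO, δ = 45.2 mm

k = Gd⁴/(8D³N_a) = (81.4×10³)(5.7⁴)/(8·29.0³·8) = 55.049 N/mm
N_t = 9; L_s = 5.7·9 = 51.3 mm; δ_solid = L₀ − L_s = 102 − 51.3 = 50.7 mm
δ = F/k = 2490/55.049 = 45.232 mm
δ < δ_solid → spring does not go solid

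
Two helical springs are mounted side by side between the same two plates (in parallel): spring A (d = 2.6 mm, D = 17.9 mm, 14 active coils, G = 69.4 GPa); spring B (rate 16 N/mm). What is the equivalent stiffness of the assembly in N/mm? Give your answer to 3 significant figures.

20.9 N/mm

k_A = Gd⁴/(8D³N_a) = (69.4×10³)(2.6⁴)/(8·17.9³·14) = 4.9371 N/mm
Parallel: k_eq = 4.9371 + 16 = 20.937 N/mm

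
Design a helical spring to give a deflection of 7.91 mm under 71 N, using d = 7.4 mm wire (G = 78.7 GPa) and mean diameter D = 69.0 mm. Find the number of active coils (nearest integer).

Required rate k = F/δ = 71/7.91 = 8.976 N/mm
N_a = Gd⁴/(8D³k) = (78.7×10³ × 7.4⁴)/(8 × 69.0³ × 8.976)
    = 2.35994e+08 / 2.35895e+07 = 10 → 10 coils

10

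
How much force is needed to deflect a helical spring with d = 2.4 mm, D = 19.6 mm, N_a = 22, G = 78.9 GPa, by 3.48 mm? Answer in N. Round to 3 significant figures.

k = Gd⁴/(8D³N_a) = (78.9×10³)(2.4⁴)/(8·19.6³·22) = 1.9753 N/mm
F = k·δ = 1.9753 × 3.48 = 6.8742 N

6.87 N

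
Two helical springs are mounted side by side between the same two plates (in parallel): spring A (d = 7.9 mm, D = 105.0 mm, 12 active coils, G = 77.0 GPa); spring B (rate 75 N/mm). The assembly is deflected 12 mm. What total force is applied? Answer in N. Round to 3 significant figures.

k_A = Gd⁴/(8D³N_a) = (77.0×10³)(7.9⁴)/(8·105.0³·12) = 2.6987 N/mm
Parallel: k_eq = 2.6987 + 75 = 77.699 N/mm
F = k_eq·δ = 77.699·12 = 932.38 N

932 N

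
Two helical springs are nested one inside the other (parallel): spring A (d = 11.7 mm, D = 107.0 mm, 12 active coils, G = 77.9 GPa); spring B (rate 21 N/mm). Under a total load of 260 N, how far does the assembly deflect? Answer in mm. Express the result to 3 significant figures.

k_A = Gd⁴/(8D³N_a) = (77.9×10³)(11.7⁴)/(8·107.0³·12) = 12.412 N/mm
Parallel: k_eq = 12.412 + 21 = 33.412 N/mm
δ = F/k_eq = 260/33.412 = 7.7815 mm

7.78 mm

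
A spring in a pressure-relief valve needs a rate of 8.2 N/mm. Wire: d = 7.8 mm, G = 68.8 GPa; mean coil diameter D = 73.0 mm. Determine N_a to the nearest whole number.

N_a = Gd⁴/(8D³k) = (68.8×10³ × 7.8⁴)/(8 × 73.0³ × 8.2)
    = 2.54664e+08 / 2.55195e+07 = 9.979 → 10 coils

10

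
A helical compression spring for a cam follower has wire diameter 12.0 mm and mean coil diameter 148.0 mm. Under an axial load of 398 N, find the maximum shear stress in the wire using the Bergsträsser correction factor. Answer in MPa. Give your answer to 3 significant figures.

96.2 MPa

Spring index C = D/d = 148.0/12.0 = 12.3333
K_B = (4C+2)/(4C−3) = 51.333/46.333 = 1.1079
τ₀ = 8FD/(πd³) = 8·398·148.0/(π·12.0³) = 471232/5428.7 = 86.804 MPa
τ_max = K·τ₀ = 1.1079 × 86.804 = 96.172 MPa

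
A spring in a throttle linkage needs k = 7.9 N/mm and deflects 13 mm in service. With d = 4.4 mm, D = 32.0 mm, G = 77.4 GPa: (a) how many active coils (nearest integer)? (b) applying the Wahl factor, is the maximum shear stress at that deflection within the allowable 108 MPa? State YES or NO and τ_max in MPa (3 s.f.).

N_a = Gd⁴/(8D³k) = (77.4×10³)(4.4⁴)/(8·32.0³·7.9) = 14.01 → N_a = 14
Actual rate k = Gd⁴/(8D³·14) = 7.9047 N/mm
Working load F = kδ = 7.9047·13 = 102.76 N
C = 32.0/4.4 = 7.2727; K_W = (4C−1)/(4C−4)+0.615/C = 1.2041
τ_max = K_W·8FD/(πd³) = 1.2041·98.301 = 118.37 MPa
τ_max > 108 MPa → exceeds allowable

(a) 14 coils; (b) NO, τ_max = 118 MPa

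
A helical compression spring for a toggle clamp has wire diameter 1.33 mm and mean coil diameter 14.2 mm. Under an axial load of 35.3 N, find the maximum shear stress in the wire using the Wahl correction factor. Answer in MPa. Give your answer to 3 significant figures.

616 MPa

Spring index C = D/d = 14.2/1.33 = 10.6767
K_W = (4C−1)/(4C−4) + 0.615/C = 41.707/38.707 + 0.0576 = 1.1351
τ₀ = 8FD/(πd³) = 8·35.3·14.2/(π·1.33³) = 4010.08/7.391 = 542.56 MPa
τ_max = K·τ₀ = 1.1351 × 542.56 = 615.86 MPa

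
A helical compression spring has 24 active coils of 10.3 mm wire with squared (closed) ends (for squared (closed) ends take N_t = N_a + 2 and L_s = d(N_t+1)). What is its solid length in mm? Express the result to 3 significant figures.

278 mm

squared (closed) ends: N_t = N_a + 2 = 24 + 2 = 26
L_s = d·(N_t+1) = 10.3 × 27 = 278.1 mm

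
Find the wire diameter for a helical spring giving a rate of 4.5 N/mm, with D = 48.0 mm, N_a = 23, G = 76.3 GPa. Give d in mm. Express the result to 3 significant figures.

d = (8D³N_a·k / G)^(1/4) = (8·48.0³·23·4.5 / (76.3×10³))^0.25
  = (1200.1)^0.25 = 5.8858 mm

5.89 mm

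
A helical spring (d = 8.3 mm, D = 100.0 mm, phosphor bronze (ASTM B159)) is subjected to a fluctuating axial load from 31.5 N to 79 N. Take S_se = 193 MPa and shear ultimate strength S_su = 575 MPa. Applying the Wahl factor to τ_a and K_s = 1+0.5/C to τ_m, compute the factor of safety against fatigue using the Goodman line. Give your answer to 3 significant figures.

C = D/d = 100.0/8.3 = 12.0482; K_W = (4C−1)/(4C−4)+0.615/C = 1.1189; K_s = 1+0.5/C = 1.0415
F_a = (F_max−F_min)/2 = 23.75 N; F_m = (F_max+F_min)/2 = 55.25 N
τ_a = K_W·8F_aD/(πd³) = 1.1189 × 10.577 = 11.835 MPa
τ_m = K_s·8F_mD/(πd³) = 1.0415 × 24.606 = 25.627 MPa
Goodman: 1/n_f = τ_a/S_se + τ_m/S_su = 11.835/193 + 25.627/575 = 0.06132 + 0.04457 = 0.10589
n_f = 1/0.10589 = 9.444

9.44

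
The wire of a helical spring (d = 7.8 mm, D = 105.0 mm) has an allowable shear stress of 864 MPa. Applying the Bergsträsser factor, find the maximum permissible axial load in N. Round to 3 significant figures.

C = D/d = 105.0/7.8 = 13.4615
K_B = (4C+2)/(4C−3) = 55.846/50.846 = 1.0983
τ_max = K·8FD/(πd³) → F_max = τ_allow·πd³/(8DK)
F_max = 864·π·7.8³/(8·105.0·1.0983) = 1.2881e+06/922.6 = 1396.2 N

1400 N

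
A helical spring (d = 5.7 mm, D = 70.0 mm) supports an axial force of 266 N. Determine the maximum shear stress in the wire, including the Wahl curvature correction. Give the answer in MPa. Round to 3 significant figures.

Spring index C = D/d = 70.0/5.7 = 12.2807
K_W = (4C−1)/(4C−4) + 0.615/C = 48.123/45.123 + 0.0501 = 1.1166
τ₀ = 8FD/(πd³) = 8·266·70.0/(π·5.7³) = 148960/581.8 = 256.03 MPa
τ_max = K·τ₀ = 1.1166 × 256.03 = 285.88 MPa

286 MPa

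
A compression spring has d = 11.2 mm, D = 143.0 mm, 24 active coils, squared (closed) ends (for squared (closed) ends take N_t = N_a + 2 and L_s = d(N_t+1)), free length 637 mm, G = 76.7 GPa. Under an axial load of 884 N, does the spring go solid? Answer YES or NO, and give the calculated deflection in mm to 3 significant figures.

YES, δ = 411 mm

k = Gd⁴/(8D³N_a) = (76.7×10³)(11.2⁴)/(8·143.0³·24) = 2.1496 N/mm
N_t = 26; L_s = 11.2·27 = 302.4 mm; δ_solid = L₀ − L_s = 637 − 302.4 = 334.6 mm
δ = F/k = 884/2.1496 = 411.24 mm
δ ≥ δ_solid → spring goes solid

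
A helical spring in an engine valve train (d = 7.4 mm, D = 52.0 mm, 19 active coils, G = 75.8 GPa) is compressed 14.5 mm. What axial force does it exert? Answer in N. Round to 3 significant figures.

k = Gd⁴/(8D³N_a) = (75.8×10³)(7.4⁴)/(8·52.0³·19) = 10.635 N/mm
F = k·δ = 10.635 × 14.5 = 154.21 N

154 N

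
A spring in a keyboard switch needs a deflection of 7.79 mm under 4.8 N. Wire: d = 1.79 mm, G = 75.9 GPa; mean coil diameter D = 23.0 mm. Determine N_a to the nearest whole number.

13

Required rate k = F/δ = 4.8/7.79 = 0.61617 N/mm
N_a = Gd⁴/(8D³k) = (75.9×10³ × 1.79⁴)/(8 × 23.0³ × 0.61617)
    = 779209 / 59976 = 12.99 → 13 coils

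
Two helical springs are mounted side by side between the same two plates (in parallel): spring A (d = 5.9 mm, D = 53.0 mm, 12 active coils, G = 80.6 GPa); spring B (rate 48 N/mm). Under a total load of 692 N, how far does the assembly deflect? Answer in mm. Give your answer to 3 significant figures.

12.6 mm

k_A = Gd⁴/(8D³N_a) = (80.6×10³)(5.9⁴)/(8·53.0³·12) = 6.8335 N/mm
Parallel: k_eq = 6.8335 + 48 = 54.834 N/mm
δ = F/k_eq = 692/54.834 = 12.62 mm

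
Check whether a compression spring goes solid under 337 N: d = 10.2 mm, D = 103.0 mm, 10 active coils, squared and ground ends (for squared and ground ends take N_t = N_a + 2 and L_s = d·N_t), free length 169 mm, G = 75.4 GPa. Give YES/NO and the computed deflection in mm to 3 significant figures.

k = Gd⁴/(8D³N_a) = (75.4×10³)(10.2⁴)/(8·103.0³·10) = 9.3362 N/mm
N_t = 12; L_s = 10.2·12 = 122.4 mm; δ_solid = L₀ − L_s = 169 − 122.4 = 46.6 mm
δ = F/k = 337/9.3362 = 36.096 mm
δ < δ_solid → spring does not go solid

NO, δ = 36.1 mm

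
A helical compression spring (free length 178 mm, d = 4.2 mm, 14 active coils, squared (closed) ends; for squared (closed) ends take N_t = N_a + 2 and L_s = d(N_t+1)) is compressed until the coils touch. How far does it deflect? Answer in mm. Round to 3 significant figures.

N_t = 16; L_s = 4.2·17 = 71.4 mm
δ_solid = L₀ − L_s = 178 − 71.4 = 106.6 mm

107 mm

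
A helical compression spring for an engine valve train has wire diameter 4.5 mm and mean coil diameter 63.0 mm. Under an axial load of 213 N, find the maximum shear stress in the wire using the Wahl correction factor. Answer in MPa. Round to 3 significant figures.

413 MPa

Spring index C = D/d = 63.0/4.5 = 14.0000
K_W = (4C−1)/(4C−4) + 0.615/C = 55.000/52.000 + 0.0439 = 1.1016
τ₀ = 8FD/(πd³) = 8·213·63.0/(π·4.5³) = 107352/286.28 = 374.99 MPa
τ_max = K·τ₀ = 1.1016 × 374.99 = 413.1 MPa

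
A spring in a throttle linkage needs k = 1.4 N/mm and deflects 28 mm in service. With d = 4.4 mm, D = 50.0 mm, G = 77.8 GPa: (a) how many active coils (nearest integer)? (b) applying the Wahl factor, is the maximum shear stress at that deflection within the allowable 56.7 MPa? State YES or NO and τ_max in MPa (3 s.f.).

N_a = Gd⁴/(8D³k) = (77.8×10³)(4.4⁴)/(8·50.0³·1.4) = 20.83 → N_a = 21
Actual rate k = Gd⁴/(8D³·21) = 1.3886 N/mm
Working load F = kδ = 1.3886·28 = 38.88 N
C = 50.0/4.4 = 11.3636; K_W = (4C−1)/(4C−4)+0.615/C = 1.1265
τ_max = K_W·8FD/(πd³) = 1.1265·58.114 = 65.465 MPa
τ_max > 56.7 MPa → exceeds allowable

(a) 21 coils; (b) NO, τ_max = 65.5 MPa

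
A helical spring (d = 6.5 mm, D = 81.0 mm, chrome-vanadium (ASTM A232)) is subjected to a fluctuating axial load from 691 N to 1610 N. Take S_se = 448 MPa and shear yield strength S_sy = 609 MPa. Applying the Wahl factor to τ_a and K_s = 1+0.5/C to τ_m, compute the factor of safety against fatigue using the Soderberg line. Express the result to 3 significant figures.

0.428

C = D/d = 81.0/6.5 = 12.4615; K_W = (4C−1)/(4C−4)+0.615/C = 1.1148; K_s = 1+0.5/C = 1.0401
F_a = (F_max−F_min)/2 = 459.5 N; F_m = (F_max+F_min)/2 = 1150.5 N
τ_a = K_W·8F_aD/(πd³) = 1.1148 × 345.12 = 384.74 MPa
τ_m = K_s·8F_mD/(πd³) = 1.0401 × 864.12 = 898.79 MPa
Soderberg: 1/n_f = τ_a/S_se + τ_m/S_sy = 384.74/448 + 898.79/609 = 0.85879 + 1.47584 = 2.3346
n_f = 1/2.3346 = 0.4283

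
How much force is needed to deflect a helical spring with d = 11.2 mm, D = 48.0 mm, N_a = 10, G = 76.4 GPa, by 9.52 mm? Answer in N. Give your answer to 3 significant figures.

1290 N

k = Gd⁴/(8D³N_a) = (76.4×10³)(11.2⁴)/(8·48.0³·10) = 135.88 N/mm
F = k·δ = 135.88 × 9.52 = 1293.6 N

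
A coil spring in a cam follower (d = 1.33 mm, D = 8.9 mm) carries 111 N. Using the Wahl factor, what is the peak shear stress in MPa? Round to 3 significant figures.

1310 MPa

Spring index C = D/d = 8.9/1.33 = 6.6917
K_W = (4C−1)/(4C−4) + 0.615/C = 25.767/22.767 + 0.0919 = 1.2237
τ₀ = 8FD/(πd³) = 8·111·8.9/(π·1.33³) = 7903.2/7.391 = 1069.3 MPa
τ_max = K·τ₀ = 1.2237 × 1069.3 = 1308.5 MPa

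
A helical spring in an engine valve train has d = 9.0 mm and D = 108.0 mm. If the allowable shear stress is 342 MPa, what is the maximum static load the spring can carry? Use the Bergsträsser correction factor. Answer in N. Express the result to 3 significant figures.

816 N

C = D/d = 108.0/9.0 = 12.0000
K_B = (4C+2)/(4C−3) = 50.000/45.000 = 1.1111
τ_max = K·8FD/(πd³) → F_max = τ_allow·πd³/(8DK)
F_max = 342·π·9.0³/(8·108.0·1.1111) = 7.8326e+05/960 = 815.89 N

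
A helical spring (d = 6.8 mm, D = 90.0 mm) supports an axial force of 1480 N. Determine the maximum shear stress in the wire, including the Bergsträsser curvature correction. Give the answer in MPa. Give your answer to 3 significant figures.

1190 MPa

Spring index C = D/d = 90.0/6.8 = 13.2353
K_B = (4C+2)/(4C−3) = 54.941/49.941 = 1.1001
τ₀ = 8FD/(πd³) = 8·1480·90.0/(π·6.8³) = 1.0656e+06/987.82 = 1078.7 MPa
τ_max = K·τ₀ = 1.1001 × 1078.7 = 1186.7 MPa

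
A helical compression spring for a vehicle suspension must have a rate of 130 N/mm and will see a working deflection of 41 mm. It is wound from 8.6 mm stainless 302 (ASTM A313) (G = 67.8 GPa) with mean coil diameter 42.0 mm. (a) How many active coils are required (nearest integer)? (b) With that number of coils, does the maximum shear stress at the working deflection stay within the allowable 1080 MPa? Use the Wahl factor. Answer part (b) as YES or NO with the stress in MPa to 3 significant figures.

N_a = Gd⁴/(8D³k) = (67.8×10³)(8.6⁴)/(8·42.0³·130) = 4.813 → N_a = 5
Actual rate k = Gd⁴/(8D³·5) = 125.15 N/mm
Working load F = kδ = 125.15·41 = 5131 N
C = 42.0/8.6 = 4.8837; K_W = (4C−1)/(4C−4)+0.615/C = 1.3190
τ_max = K_W·8FD/(πd³) = 1.3190·862.77 = 1138 MPa
τ_max > 1080 MPa → exceeds allowable

(a) 5 coils; (b) NO, τ_max = 1140 MPa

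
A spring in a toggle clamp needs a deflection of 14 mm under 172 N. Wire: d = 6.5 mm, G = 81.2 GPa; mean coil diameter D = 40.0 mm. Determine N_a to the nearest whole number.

23

Required rate k = F/δ = 172/14 = 12.286 N/mm
N_a = Gd⁴/(8D³k) = (81.2×10³ × 6.5⁴)/(8 × 40.0³ × 12.286)
    = 1.44947e+08 / 6.29029e+06 = 23.04 → 23 coils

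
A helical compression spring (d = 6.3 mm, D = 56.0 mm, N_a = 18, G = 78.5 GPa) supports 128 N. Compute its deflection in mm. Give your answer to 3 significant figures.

k = Gd⁴/(8D³N_a) = (78.5×10³)(6.3⁴)/(8·56.0³·18) = 4.89 N/mm
δ = F/k = 128 / 4.89 = 26.176 mm

26.2 mm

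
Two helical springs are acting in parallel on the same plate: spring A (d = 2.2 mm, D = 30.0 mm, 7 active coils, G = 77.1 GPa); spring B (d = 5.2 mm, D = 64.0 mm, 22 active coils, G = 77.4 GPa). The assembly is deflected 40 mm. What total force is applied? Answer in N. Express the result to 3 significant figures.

k_A = Gd⁴/(8D³N_a) = (77.1×10³)(2.2⁴)/(8·30.0³·7) = 1.1945 N/mm
k_B = Gd⁴/(8D³N_a) = (77.4×10³)(5.2⁴)/(8·64.0³·22) = 1.2266 N/mm
Parallel: k_eq = 1.1945 + 1.2266 = 2.4211 N/mm
F = k_eq·δ = 2.4211·40 = 96.845 N

96.8 N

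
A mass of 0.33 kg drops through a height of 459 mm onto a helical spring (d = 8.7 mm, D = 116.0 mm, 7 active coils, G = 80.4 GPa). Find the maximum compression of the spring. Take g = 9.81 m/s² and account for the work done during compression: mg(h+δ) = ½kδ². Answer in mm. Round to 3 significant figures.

k = Gd⁴/(8D³N_a) = (80.4×10³)(8.7⁴)/(8·116.0³·7) = 5.2695 N/mm
W = mg = 0.33 × 9.81 = 3.2373 N
½kδ² − Wδ − Wh = 0 → δ = (W + √(W² + 2kWh))/k
δ = (3.2373 + √(10.48 + 15660.2))/5.2695 = (3.2373 + 125.18)/5.2695 = 24.37 mm

24.4 mm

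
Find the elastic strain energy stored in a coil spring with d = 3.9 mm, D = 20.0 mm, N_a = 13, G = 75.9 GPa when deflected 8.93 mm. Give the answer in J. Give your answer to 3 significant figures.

0.841 J

k = Gd⁴/(8D³N_a) = (75.9×10³)(3.9⁴)/(8·20.0³·13) = 21.105 N/mm
U = ½kδ² = 0.5 × 21.105 × 8.93² = 841.49 N·mm = 0.84149 J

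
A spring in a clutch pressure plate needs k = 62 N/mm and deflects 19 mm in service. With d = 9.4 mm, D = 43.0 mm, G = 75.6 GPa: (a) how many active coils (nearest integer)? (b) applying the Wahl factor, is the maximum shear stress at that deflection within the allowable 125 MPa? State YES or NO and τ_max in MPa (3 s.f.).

N_a = Gd⁴/(8D³k) = (75.6×10³)(9.4⁴)/(8·43.0³·62) = 14.97 → N_a = 15
Actual rate k = Gd⁴/(8D³·15) = 61.865 N/mm
Working load F = kδ = 61.865·19 = 1175.4 N
C = 43.0/9.4 = 4.5745; K_W = (4C−1)/(4C−4)+0.615/C = 1.3443
τ_max = K_W·8FD/(πd³) = 1.3443·154.96 = 208.31 MPa
τ_max > 125 MPa → exceeds allowable

(a) 15 coils; (b) NO, τ_max = 208 MPa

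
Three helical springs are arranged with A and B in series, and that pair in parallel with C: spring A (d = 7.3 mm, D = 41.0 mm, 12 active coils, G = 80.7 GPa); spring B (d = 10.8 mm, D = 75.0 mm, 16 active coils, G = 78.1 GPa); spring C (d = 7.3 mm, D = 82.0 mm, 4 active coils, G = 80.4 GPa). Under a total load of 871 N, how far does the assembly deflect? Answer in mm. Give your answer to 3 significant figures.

k_A = Gd⁴/(8D³N_a) = (80.7×10³)(7.3⁴)/(8·41.0³·12) = 34.637 N/mm
k_B = Gd⁴/(8D³N_a) = (78.1×10³)(10.8⁴)/(8·75.0³·16) = 19.677 N/mm
k_C = Gd⁴/(8D³N_a) = (80.4×10³)(7.3⁴)/(8·82.0³·4) = 12.941 N/mm
Springs A,B series: k_AB = 1/(1/34.637+1/19.677) = 12.548 N/mm; parallel with C: k_eq = 12.548+12.941 = 25.489 N/mm
δ = F/k_eq = 871/25.489 = 34.172 mm

34.2 mm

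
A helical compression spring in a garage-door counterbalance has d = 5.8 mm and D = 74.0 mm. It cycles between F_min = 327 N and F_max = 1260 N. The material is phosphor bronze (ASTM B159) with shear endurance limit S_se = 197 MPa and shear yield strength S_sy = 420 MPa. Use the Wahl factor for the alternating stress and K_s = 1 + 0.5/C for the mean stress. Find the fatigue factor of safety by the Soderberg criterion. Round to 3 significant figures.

C = D/d = 74.0/5.8 = 12.7586; K_W = (4C−1)/(4C−4)+0.615/C = 1.1120; K_s = 1+0.5/C = 1.0392
F_a = (F_max−F_min)/2 = 466.5 N; F_m = (F_max+F_min)/2 = 793.5 N
τ_a = K_W·8F_aD/(πd³) = 1.1120 × 450.55 = 501 MPa
τ_m = K_s·8F_mD/(πd³) = 1.0392 × 766.36 = 796.4 MPa
Soderberg: 1/n_f = τ_a/S_se + τ_m/S_sy = 501/197 + 796.4/420 = 2.54315 + 1.89618 = 4.4393
n_f = 1/4.4393 = 0.2253

0.225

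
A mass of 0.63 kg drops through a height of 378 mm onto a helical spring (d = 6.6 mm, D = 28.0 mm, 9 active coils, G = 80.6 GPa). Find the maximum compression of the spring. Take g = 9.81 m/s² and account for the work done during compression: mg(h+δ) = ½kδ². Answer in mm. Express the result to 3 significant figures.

k = Gd⁴/(8D³N_a) = (80.6×10³)(6.6⁴)/(8·28.0³·9) = 96.762 N/mm
W = mg = 0.63 × 9.81 = 6.1803 N
½kδ² − Wδ − Wh = 0 → δ = (W + √(W² + 2kWh))/k
δ = (6.1803 + √(38.196 + 452101))/96.762 = (6.1803 + 672.41)/96.762 = 7.013 mm

7.01 mm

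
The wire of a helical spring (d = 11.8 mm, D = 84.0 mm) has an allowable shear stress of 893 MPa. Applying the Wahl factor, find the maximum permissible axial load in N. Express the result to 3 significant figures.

5670 N

C = D/d = 84.0/11.8 = 7.1186
K_W = (4C−1)/(4C−4) + 0.615/C = 27.475/24.475 + 0.0864 = 1.2090
τ_max = K·8FD/(πd³) → F_max = τ_allow·πd³/(8DK)
F_max = 893·π·11.8³/(8·84.0·1.2090) = 4.6094e+06/812.43 = 5673.7 N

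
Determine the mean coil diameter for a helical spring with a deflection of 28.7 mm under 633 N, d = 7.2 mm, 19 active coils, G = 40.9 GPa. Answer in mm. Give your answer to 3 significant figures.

Required rate k = F/δ = 633/28.7 = 22.056 N/mm
D = (Gd⁴/(8N_a·k))^(1/3) = (40.9×10³·7.2⁴/(8·19·22.056))^(1/3)
  = (32786)^(1/3) = 32.0058 mm

32.0 mm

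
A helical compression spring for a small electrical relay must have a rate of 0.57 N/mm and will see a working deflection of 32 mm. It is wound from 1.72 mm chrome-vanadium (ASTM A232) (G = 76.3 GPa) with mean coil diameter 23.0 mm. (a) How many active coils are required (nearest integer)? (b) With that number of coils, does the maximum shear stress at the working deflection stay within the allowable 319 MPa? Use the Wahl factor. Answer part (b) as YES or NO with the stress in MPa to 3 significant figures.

N_a = Gd⁴/(8D³k) = (76.3×10³)(1.72⁴)/(8·23.0³·0.57) = 12.04 → N_a = 12
Actual rate k = Gd⁴/(8D³·12) = 0.57172 N/mm
Working load F = kδ = 0.57172·32 = 18.295 N
C = 23.0/1.72 = 13.3721; K_W = (4C−1)/(4C−4)+0.615/C = 1.1066
τ_max = K_W·8FD/(πd³) = 1.1066·210.58 = 233.03 MPa
τ_max ≤ 319 MPa → acceptable

(a) 12 coils; (b) YES, τ_max = 233 MPa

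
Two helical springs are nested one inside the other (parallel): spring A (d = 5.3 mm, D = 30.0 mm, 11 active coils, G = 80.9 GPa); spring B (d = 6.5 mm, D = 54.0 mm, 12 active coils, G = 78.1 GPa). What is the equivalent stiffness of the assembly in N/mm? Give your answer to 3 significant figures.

k_A = Gd⁴/(8D³N_a) = (80.9×10³)(5.3⁴)/(8·30.0³·11) = 26.866 N/mm
k_B = Gd⁴/(8D³N_a) = (78.1×10³)(6.5⁴)/(8·54.0³·12) = 9.2226 N/mm
Parallel: k_eq = 26.866 + 9.2226 = 36.089 N/mm

36.1 N/mm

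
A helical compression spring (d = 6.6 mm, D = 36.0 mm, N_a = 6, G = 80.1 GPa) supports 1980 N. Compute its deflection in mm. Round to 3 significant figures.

29.2 mm

k = Gd⁴/(8D³N_a) = (80.1×10³)(6.6⁴)/(8·36.0³·6) = 67.867 N/mm
δ = F/k = 1980 / 67.867 = 29.175 mm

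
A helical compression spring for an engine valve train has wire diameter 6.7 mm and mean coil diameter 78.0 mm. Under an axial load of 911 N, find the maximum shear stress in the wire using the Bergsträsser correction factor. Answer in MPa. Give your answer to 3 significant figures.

671 MPa

Spring index C = D/d = 78.0/6.7 = 11.6418
K_B = (4C+2)/(4C−3) = 48.567/43.567 = 1.1148
τ₀ = 8FD/(πd³) = 8·911·78.0/(π·6.7³) = 568464/944.87 = 601.63 MPa
τ_max = K·τ₀ = 1.1148 × 601.63 = 670.68 MPa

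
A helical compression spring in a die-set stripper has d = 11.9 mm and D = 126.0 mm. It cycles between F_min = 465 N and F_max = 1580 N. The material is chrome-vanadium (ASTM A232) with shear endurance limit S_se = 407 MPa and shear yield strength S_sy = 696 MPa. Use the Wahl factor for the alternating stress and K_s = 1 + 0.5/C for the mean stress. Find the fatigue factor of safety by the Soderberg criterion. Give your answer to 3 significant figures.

1.70

C = D/d = 126.0/11.9 = 10.5882; K_W = (4C−1)/(4C−4)+0.615/C = 1.1363; K_s = 1+0.5/C = 1.0472
F_a = (F_max−F_min)/2 = 557.5 N; F_m = (F_max+F_min)/2 = 1022.5 N
τ_a = K_W·8F_aD/(πd³) = 1.1363 × 106.15 = 120.62 MPa
τ_m = K_s·8F_mD/(πd³) = 1.0472 × 194.69 = 203.88 MPa
Soderberg: 1/n_f = τ_a/S_se + τ_m/S_sy = 120.62/407 + 203.88/696 = 0.29636 + 0.29293 = 0.58929
n_f = 1/0.58929 = 1.697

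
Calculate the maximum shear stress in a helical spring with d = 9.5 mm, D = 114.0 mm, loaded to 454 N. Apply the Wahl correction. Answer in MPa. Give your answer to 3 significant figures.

172 MPa

Spring index C = D/d = 114.0/9.5 = 12.0000
K_W = (4C−1)/(4C−4) + 0.615/C = 47.000/44.000 + 0.0512 = 1.1194
τ₀ = 8FD/(πd³) = 8·454·114.0/(π·9.5³) = 414048/2693.5 = 153.72 MPa
τ_max = K·τ₀ = 1.1194 × 153.72 = 172.08 MPa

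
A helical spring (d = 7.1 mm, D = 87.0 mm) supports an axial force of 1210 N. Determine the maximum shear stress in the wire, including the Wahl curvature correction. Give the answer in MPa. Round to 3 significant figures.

Spring index C = D/d = 87.0/7.1 = 12.2535
K_W = (4C−1)/(4C−4) + 0.615/C = 48.014/45.014 + 0.0502 = 1.1168
τ₀ = 8FD/(πd³) = 8·1210·87.0/(π·7.1³) = 842160/1124.4 = 748.98 MPa
τ_max = K·τ₀ = 1.1168 × 748.98 = 836.49 MPa

836 MPa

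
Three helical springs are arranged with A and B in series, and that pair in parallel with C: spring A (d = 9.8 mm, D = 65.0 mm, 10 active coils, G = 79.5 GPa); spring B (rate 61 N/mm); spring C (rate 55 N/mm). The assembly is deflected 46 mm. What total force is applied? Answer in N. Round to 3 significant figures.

3520 N

k_A = Gd⁴/(8D³N_a) = (79.5×10³)(9.8⁴)/(8·65.0³·10) = 33.377 N/mm
Springs A,B series: k_AB = 1/(1/33.377+1/61) = 21.573 N/mm; parallel with C: k_eq = 21.573+55 = 76.573 N/mm
F = k_eq·δ = 76.573·46 = 3522.4 N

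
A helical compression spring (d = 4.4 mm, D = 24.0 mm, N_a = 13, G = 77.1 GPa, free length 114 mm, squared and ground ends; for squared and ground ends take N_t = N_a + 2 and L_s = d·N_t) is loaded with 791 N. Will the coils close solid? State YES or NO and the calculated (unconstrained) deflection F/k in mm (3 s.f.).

k = Gd⁴/(8D³N_a) = (77.1×10³)(4.4⁴)/(8·24.0³·13) = 20.1 N/mm
N_t = 15; L_s = 4.4·15 = 66 mm; δ_solid = L₀ − L_s = 114 − 66 = 48 mm
δ = F/k = 791/20.1 = 39.353 mm
δ < δ_solid → spring does not go solid

NO, δ = 39.4 mm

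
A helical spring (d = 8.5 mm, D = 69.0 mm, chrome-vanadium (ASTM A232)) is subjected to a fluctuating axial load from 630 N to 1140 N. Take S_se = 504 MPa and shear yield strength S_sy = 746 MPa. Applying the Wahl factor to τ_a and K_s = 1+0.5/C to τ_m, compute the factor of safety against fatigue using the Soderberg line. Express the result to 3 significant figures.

C = D/d = 69.0/8.5 = 8.1176; K_W = (4C−1)/(4C−4)+0.615/C = 1.1811; K_s = 1+0.5/C = 1.0616
F_a = (F_max−F_min)/2 = 255 N; F_m = (F_max+F_min)/2 = 885 N
τ_a = K_W·8F_aD/(πd³) = 1.1811 × 72.958 = 86.173 MPa
τ_m = K_s·8F_mD/(πd³) = 1.0616 × 253.21 = 268.8 MPa
Soderberg: 1/n_f = τ_a/S_se + τ_m/S_sy = 86.173/504 + 268.8/746 = 0.17098 + 0.36033 = 0.5313
n_f = 1/0.5313 = 1.882

1.88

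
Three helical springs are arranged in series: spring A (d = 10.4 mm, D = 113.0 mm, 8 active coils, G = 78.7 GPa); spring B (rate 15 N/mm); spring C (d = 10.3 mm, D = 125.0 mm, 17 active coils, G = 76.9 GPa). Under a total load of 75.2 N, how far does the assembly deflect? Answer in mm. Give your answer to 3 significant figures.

k_A = Gd⁴/(8D³N_a) = (78.7×10³)(10.4⁴)/(8·113.0³·8) = 9.9699 N/mm
k_C = Gd⁴/(8D³N_a) = (76.9×10³)(10.3⁴)/(8·125.0³·17) = 3.2584 N/mm
Series: 1/k_eq = 1/9.9699 + 1/15 + 1/3.2584 = 0.47387; k_eq = 2.1103 N/mm
δ = F/k_eq = 75.2/2.1103 = 35.635 mm

35.6 mm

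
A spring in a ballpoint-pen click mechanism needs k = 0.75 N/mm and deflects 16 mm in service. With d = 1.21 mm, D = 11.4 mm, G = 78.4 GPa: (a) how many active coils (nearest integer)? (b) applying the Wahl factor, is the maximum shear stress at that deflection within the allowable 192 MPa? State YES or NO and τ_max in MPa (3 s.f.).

(a) 19 coils; (b) NO, τ_max = 226 MPa

N_a = Gd⁴/(8D³k) = (78.4×10³)(1.21⁴)/(8·11.4³·0.75) = 18.91 → N_a = 19
Actual rate k = Gd⁴/(8D³·19) = 0.74628 N/mm
Working load F = kδ = 0.74628·16 = 11.94 N
C = 11.4/1.21 = 9.4215; K_W = (4C−1)/(4C−4)+0.615/C = 1.1543
τ_max = K_W·8FD/(πd³) = 1.1543·195.66 = 225.86 MPa
τ_max > 192 MPa → exceeds allowable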